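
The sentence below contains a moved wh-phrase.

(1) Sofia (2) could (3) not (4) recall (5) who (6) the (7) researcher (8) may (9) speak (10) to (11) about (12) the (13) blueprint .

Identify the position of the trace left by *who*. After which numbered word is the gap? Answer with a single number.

10

In situ: The researcher may speak to who about the blueprint.
'who' is the object of the preposition 'to'. Wh-movement fronts it, leaving a gap right after 'to':
Sofia could not recall who the researcher may speak to ___ about the blueprint.
'to' is word 10.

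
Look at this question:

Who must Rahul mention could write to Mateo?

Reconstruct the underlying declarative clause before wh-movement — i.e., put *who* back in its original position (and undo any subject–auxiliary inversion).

'who' is the subject of the clause embedded under 'mention'. Wh-movement fronts it, leaving a gap right after 'mention':
Who must Rahul mention ___ could write to Mateo?

Rahul must mention who could write to Mateo.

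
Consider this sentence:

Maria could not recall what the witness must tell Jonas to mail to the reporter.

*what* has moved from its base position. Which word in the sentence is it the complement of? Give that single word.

Before movement: The witness must tell Jonas to mail what to the reporter.
'what' is the direct object of 'mail'. It moves to the left edge, and the trace sits right after 'mail':
Maria could not recall what the witness must tell Jonas to mail ___ to the reporter.

mail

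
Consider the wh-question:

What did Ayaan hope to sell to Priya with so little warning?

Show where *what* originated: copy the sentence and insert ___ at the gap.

Underlying clause: Ayaan did hope to sell what to Priya with so little warning.
The filler 'what' is interpreted as the direct object of 'sell'. The gap is right after 'sell'.

What did Ayaan hope to sell ___ to Priya with so little warning?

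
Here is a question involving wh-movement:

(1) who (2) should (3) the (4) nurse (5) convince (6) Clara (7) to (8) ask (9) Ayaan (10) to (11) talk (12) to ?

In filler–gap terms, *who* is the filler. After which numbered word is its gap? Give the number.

12

Before movement: The nurse should convince Clara to ask Ayaan to talk to who.
'who' functions as the object of the preposition 'to'. Fronting leaves a gap immediately after 'to':
Who should the nurse convince Clara to ask Ayaan to talk to ___?
'to' is word 12.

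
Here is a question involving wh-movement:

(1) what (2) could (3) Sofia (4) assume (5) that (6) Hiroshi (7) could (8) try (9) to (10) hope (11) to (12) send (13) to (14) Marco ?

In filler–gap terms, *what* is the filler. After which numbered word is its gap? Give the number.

12

In situ: Sofia could assume that Hiroshi could try to hope to send what to Marco.
'what' is the direct object of 'send'. Fronting leaves a gap immediately after 'send':
What could Sofia assume that Hiroshi could try to hope to send ___ to Marco?
'send' is word 12.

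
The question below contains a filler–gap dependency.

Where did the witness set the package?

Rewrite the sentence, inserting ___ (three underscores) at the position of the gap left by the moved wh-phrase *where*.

In situ: The witness did set the package where.
'where' functions as the locative complement of 'set'. The gap is right after 'package'.

Where did the witness set the package ___?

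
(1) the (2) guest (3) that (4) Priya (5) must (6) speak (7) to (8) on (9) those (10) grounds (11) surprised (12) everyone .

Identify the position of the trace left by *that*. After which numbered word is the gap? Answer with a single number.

'that' functions as the object of the preposition 'to'. Fronting leaves a gap immediately after 'to':
The guest that Priya must speak to ___ on those grounds surprised everyone.
'to' is word 7.

7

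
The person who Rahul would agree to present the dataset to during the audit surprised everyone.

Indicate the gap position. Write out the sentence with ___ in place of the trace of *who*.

The filler 'who' is interpreted as the object of the preposition 'to' (recipient of 'present'). The gap is right after 'to'.

The person who Rahul would agree to present the dataset to ___ during the audit surprised everyone.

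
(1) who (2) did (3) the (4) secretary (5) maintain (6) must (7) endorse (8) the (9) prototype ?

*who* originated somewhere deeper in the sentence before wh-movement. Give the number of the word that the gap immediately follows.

In situ: The secretary did maintain who must endorse the prototype.
'who' functions as the subject of the clause embedded under 'maintain'. Wh-movement fronts it, leaving a gap right after 'maintain':
Who did the secretary maintain ___ must endorse the prototype?
'maintain' is word 5.

5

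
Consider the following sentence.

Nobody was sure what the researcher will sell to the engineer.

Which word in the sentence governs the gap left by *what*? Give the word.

Underlying clause: The researcher will sell what to the engineer.
'what' is the direct object of 'sell'. It moves to the left edge, and the trace sits right after 'sell':
Nobody was sure what the researcher will sell ___ to the engineer.

sell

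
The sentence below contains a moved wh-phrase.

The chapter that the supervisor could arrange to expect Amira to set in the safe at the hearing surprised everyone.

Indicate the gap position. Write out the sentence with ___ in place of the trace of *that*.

'that' functions as the direct object of 'set'. The gap is right after 'set'.

The chapter that the supervisor could arrange to expect Amira to set ___ in the safe at the hearing surprised everyone.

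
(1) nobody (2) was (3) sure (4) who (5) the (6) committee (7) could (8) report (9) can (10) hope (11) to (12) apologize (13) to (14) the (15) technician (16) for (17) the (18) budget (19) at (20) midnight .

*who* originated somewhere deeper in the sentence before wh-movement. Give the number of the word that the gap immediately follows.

8

Pre-movement form: The committee could report who can hope to apologize to the technician for the budget at midnight.
The filler 'who' is interpreted as the subject of the clause embedded under 'report'. Fronting leaves a gap immediately after 'report':
Nobody was sure who the committee could report ___ can hope to apologize to the technician for the budget at midnight.
'report' is word 8.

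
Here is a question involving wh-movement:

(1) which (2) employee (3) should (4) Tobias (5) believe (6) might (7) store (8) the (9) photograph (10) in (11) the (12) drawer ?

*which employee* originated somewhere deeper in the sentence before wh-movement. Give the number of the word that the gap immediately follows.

5

Pre-movement form: Tobias should believe which employee might store the photograph in the drawer.
'which employee' is the subject of the clause embedded under 'believe'. Wh-movement fronts it, leaving a gap right after 'believe':
Which employee should Tobias believe ___ might store the photograph in the drawer?
'believe' is word 5.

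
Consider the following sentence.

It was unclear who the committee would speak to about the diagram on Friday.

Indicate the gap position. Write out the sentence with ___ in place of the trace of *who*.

Pre-movement form: The committee would speak to who about the diagram on Friday.
'who' functions as the object of the preposition 'to'. The gap is right after 'to'.

It was unclear who the committee would speak to ___ about the diagram on Friday.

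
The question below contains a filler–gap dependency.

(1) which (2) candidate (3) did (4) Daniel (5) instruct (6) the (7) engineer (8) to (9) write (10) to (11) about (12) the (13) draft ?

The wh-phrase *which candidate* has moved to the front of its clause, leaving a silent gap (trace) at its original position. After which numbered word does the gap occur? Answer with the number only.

In situ: Daniel did instruct the engineer to write to which candidate about the draft.
'which candidate' is the object of the preposition 'to'. It moves to the left edge, and the trace sits right after 'to':
Which candidate did Daniel instruct the engineer to write to ___ about the draft?
'to' is word 10.

10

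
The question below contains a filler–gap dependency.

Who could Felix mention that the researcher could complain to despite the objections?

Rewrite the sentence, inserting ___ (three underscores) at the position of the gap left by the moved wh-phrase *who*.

Who could Felix mention that the researcher could complain to ___ despite the objections?

Pre-movement form: Felix could mention that the researcher could complain to who despite the objections.
The filler 'who' is interpreted as the object of the preposition 'to'. The gap is right after 'to'.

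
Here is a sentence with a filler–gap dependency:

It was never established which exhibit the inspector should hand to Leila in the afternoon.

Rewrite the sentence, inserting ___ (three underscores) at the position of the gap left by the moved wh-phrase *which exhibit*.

It was never established which exhibit the inspector should hand ___ to Leila in the afternoon.

Underlying clause: The inspector should hand which exhibit to Leila in the afternoon.
'which exhibit' functions as the direct object of 'hand'. The gap is right after 'hand'.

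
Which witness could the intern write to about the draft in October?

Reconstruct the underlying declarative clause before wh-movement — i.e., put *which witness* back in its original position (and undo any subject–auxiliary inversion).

The intern could write to which witness about the draft in October.

'which witness' functions as the object of the preposition 'to'. Wh-movement fronts it, leaving a gap right after 'to':
Which witness could the intern write to ___ about the draft in October?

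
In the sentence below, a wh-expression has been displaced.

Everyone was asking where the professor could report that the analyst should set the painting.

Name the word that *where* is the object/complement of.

In situ: The professor could report that the analyst should set the painting where.
The filler 'where' is interpreted as the locative complement of 'set'. Fronting leaves a gap immediately after 'painting':
Everyone was asking where the professor could report that the analyst should set the painting ___.

set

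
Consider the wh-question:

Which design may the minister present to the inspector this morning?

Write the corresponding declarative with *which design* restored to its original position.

The minister may present which design to the inspector this morning.

The filler 'which design' is interpreted as the direct object of 'present'. Fronting leaves a gap immediately after 'present':
Which design may the minister present ___ to the inspector this morning?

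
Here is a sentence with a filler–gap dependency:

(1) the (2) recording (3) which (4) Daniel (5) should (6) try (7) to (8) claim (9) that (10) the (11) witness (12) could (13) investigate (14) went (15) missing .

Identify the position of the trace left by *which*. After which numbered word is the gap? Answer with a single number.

13

'which' is the direct object of 'investigate'. Wh-movement fronts it, leaving a gap right after 'investigate':
The recording which Daniel should try to claim that the witness could investigate ___ went missing.
'investigate' is word 13.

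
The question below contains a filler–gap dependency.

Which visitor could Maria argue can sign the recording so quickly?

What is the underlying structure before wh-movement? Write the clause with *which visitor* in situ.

'which visitor' is the subject of the clause embedded under 'argue'. It moves to the left edge, and the trace sits right after 'argue':
Which visitor could Maria argue ___ can sign the recording so quickly?

Maria could argue which visitor can sign the recording so quickly.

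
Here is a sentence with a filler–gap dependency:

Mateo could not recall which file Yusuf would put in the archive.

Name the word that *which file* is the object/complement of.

Before movement: Yusuf would put which file in the archive.
'which file' is the direct object of 'put'. Fronting leaves a gap immediately after 'put':
Mateo could not recall which file Yusuf would put ___ in the archive.

put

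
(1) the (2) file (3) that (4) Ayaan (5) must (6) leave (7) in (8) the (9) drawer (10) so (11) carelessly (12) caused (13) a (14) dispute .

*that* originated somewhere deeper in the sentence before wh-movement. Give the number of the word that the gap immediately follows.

The filler 'that' is interpreted as the direct object of 'leave'. It moves to the left edge, and the trace sits right after 'leave':
The file that Ayaan must leave ___ in the drawer so carelessly caused a dispute.
'leave' is word 6.

6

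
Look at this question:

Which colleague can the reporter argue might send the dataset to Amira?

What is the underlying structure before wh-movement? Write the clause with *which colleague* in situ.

'which colleague' functions as the subject of the clause embedded under 'argue'. Fronting leaves a gap immediately after 'argue':
Which colleague can the reporter argue ___ might send the dataset to Amira?

The reporter can argue which colleague might send the dataset to Amira.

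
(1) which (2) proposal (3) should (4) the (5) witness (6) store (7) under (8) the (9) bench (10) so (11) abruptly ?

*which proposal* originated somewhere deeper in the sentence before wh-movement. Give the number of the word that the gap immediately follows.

6

In situ: The witness should store which proposal under the bench so abruptly.
The filler 'which proposal' is interpreted as the direct object of 'store'. It moves to the left edge, and the trace sits right after 'store':
Which proposal should the witness store ___ under the bench so abruptly?
'store' is word 6.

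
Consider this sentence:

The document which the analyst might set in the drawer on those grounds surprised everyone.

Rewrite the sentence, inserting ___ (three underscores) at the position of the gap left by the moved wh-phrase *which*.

The document which the analyst might set ___ in the drawer on those grounds surprised everyone.

'which' functions as the direct object of 'set'. The gap is right after 'set'.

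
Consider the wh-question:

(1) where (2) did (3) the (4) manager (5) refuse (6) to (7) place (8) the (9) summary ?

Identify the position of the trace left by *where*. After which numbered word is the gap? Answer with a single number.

9

Before movement: The manager did refuse to place the summary where.
'where' is the locative complement of 'place'. Fronting leaves a gap immediately after 'summary':
Where did the manager refuse to place the summary ___?
'summary' is word 9.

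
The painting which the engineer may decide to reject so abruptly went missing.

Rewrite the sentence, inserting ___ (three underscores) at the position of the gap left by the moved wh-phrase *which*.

The filler 'which' is interpreted as the direct object of 'reject'. The gap is right after 'reject'.

The painting which the engineer may decide to reject ___ so abruptly went missing.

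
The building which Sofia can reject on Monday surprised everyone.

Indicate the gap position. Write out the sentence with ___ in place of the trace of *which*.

'which' is the direct object of 'reject'. The gap is right after 'reject'.

The building which Sofia can reject ___ on Monday surprised everyone.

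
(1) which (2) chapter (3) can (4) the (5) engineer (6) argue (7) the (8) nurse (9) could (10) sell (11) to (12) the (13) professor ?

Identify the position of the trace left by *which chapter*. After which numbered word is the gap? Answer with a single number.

Pre-movement form: The engineer can argue the nurse could sell which chapter to the professor.
'which chapter' is the direct object of 'sell'. Wh-movement fronts it, leaving a gap right after 'sell':
Which chapter can the engineer argue the nurse could sell ___ to the professor?
'sell' is word 10.

10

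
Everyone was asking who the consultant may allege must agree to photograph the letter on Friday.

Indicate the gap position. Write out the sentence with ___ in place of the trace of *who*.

Before movement: The consultant may allege who must agree to photograph the letter on Friday.
'who' functions as the subject of the clause embedded under 'allege'. The gap is right after 'allege'.

Everyone was asking who the consultant may allege ___ must agree to photograph the letter on Friday.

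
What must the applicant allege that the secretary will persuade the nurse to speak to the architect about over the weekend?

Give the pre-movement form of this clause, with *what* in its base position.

'what' functions as the object of the preposition 'about'. It moves to the left edge, and the trace sits right after 'about':
What must the applicant allege that the secretary will persuade the nurse to speak to the architect about ___ over the weekend?

The applicant must allege that the secretary will persuade the nurse to speak to the architect about what over the weekend.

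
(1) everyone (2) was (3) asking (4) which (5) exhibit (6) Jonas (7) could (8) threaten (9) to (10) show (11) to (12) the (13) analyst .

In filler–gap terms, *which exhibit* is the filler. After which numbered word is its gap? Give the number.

10

Underlying clause: Jonas could threaten to show which exhibit to the analyst.
'which exhibit' is the direct object of 'show'. Fronting leaves a gap immediately after 'show':
Everyone was asking which exhibit Jonas could threaten to show ___ to the analyst.
'show' is word 10.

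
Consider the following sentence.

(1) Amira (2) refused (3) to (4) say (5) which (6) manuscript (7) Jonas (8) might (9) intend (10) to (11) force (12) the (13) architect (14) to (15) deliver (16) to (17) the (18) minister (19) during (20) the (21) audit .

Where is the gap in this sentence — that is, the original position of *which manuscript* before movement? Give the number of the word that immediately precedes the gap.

15

Underlying clause: Jonas might intend to force the architect to deliver which manuscript to the minister during the audit.
'which manuscript' is the direct object of 'deliver'. Wh-movement fronts it, leaving a gap right after 'deliver':
Amira refused to say which manuscript Jonas might intend to force the architect to deliver ___ to the minister during the audit.
'deliver' is word 15.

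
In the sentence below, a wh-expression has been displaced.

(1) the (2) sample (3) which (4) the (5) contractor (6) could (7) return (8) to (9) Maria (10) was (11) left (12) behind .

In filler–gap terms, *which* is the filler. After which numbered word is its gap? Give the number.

'which' is the direct object of 'return'. Fronting leaves a gap immediately after 'return':
The sample which the contractor could return ___ to Maria was left behind.
'return' is word 7.

7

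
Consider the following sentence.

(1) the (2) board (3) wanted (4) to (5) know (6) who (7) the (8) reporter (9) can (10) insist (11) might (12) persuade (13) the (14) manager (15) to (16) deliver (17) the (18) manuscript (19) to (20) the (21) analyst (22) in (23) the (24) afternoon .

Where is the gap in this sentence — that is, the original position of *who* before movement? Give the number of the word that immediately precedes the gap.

Pre-movement form: The reporter can insist who might persuade the manager to deliver the manuscript to the analyst in the afternoon.
The filler 'who' is interpreted as the subject of the clause embedded under 'insist'. It moves to the left edge, and the trace sits right after 'insist':
The board wanted to know who the reporter can insist ___ might persuade the manager to deliver the manuscript to the analyst in the afternoon.
'insist' is word 10.

10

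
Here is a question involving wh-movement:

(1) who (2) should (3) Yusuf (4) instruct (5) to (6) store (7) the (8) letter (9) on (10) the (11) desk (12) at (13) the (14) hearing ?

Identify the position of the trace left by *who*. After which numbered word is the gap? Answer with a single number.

Pre-movement form: Yusuf should instruct who to store the letter on the desk at the hearing.
The filler 'who' is interpreted as the direct object of 'instruct'. It moves to the left edge, and the trace sits right after 'instruct':
Who should Yusuf instruct ___ to store the letter on the desk at the hearing?
'instruct' is word 4.

4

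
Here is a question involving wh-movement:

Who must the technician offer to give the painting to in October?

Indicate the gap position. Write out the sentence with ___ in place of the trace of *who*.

Who must the technician offer to give the painting to ___ in October?

Underlying clause: The technician must offer to give the painting to who in October.
The filler 'who' is interpreted as the object of the preposition 'to' (recipient of 'give'). The gap is right after 'to'.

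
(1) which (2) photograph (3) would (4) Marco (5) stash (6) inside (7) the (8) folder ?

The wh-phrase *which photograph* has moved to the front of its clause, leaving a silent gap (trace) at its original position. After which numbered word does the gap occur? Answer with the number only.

Before movement: Marco would stash which photograph inside the folder.
'which photograph' functions as the direct object of 'stash'. Fronting leaves a gap immediately after 'stash':
Which photograph would Marco stash ___ inside the folder?
'stash' is word 5.

5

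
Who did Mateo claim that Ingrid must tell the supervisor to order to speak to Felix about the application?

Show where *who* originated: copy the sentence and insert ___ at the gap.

Who did Mateo claim that Ingrid must tell the supervisor to order ___ to speak to Felix about the application?

Pre-movement form: Mateo did claim that Ingrid must tell the supervisor to order who to speak to Felix about the application.
The filler 'who' is interpreted as the direct object of 'order'. The gap is right after 'order'.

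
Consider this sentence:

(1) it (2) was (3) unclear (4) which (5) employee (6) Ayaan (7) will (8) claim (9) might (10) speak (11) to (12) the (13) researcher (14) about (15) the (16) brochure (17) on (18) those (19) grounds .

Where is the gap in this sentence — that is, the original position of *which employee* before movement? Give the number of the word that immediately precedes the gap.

Underlying clause: Ayaan will claim which employee might speak to the researcher about the brochure on those grounds.
'which employee' functions as the subject of the clause embedded under 'claim'. It moves to the left edge, and the trace sits right after 'claim':
It was unclear which employee Ayaan will claim ___ might speak to the researcher about the brochure on those grounds.
'claim' is word 8.

8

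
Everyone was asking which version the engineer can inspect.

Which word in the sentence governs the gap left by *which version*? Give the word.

inspect

In situ: The engineer can inspect which version.
'which version' is the direct object of 'inspect'. Wh-movement fronts it, leaving a gap right after 'inspect':
Everyone was asking which version the engineer can inspect ___.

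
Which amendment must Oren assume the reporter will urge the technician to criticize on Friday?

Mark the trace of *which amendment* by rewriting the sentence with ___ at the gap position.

Before movement: Oren must assume the reporter will urge the technician to criticize which amendment on Friday.
'which amendment' functions as the direct object of 'criticize'. The gap is right after 'criticize'.

Which amendment must Oren assume the reporter will urge the technician to criticize ___ on Friday?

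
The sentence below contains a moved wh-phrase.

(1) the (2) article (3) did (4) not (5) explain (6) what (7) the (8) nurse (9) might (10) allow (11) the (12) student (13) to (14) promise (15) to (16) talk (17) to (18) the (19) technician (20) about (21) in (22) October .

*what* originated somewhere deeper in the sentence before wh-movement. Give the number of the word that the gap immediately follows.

20

In situ: The nurse might allow the student to promise to talk to the technician about what in October.
The filler 'what' is interpreted as the object of the preposition 'about'. It moves to the left edge, and the trace sits right after 'about':
The article did not explain what the nurse might allow the student to promise to talk to the technician about ___ in October.
'about' is word 20.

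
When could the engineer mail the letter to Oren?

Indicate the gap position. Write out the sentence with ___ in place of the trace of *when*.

Pre-movement form: The engineer could mail the letter to Oren when.
The filler 'when' is interpreted as the temporal adjunct. The gap is right after 'Oren'.

When could the engineer mail the letter to Oren ___?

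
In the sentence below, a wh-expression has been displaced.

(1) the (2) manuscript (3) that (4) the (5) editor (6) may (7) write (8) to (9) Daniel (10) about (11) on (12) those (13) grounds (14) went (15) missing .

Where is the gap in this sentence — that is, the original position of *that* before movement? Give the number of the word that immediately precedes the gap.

'that' functions as the object of the preposition 'about'. Wh-movement fronts it, leaving a gap right after 'about':
The manuscript that the editor may write to Daniel about ___ on those grounds went missing.
'about' is word 10.

10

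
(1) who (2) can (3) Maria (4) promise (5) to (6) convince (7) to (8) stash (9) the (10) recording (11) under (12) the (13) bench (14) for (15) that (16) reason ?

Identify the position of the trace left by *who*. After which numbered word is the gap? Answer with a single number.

6

Underlying clause: Maria can promise to convince who to stash the recording under the bench for that reason.
'who' is the direct object of 'convince'. Fronting leaves a gap immediately after 'convince':
Who can Maria promise to convince ___ to stash the recording under the bench for that reason?
'convince' is word 6.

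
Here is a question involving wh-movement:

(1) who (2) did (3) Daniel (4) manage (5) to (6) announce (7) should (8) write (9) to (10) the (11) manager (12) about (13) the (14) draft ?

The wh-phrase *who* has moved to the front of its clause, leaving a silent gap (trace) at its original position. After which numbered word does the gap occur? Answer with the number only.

6

In situ: Daniel did manage to announce who should write to the manager about the draft.
'who' functions as the subject of the clause embedded under 'announce'. Wh-movement fronts it, leaving a gap right after 'announce':
Who did Daniel manage to announce ___ should write to the manager about the draft?
'announce' is word 6.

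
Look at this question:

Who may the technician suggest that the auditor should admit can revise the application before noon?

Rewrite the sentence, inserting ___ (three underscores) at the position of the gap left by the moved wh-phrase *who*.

In situ: The technician may suggest that the auditor should admit who can revise the application before noon.
The filler 'who' is interpreted as the subject of the clause embedded under 'admit'. The gap is right after 'admit'.

Who may the technician suggest that the auditor should admit ___ can revise the application before noon?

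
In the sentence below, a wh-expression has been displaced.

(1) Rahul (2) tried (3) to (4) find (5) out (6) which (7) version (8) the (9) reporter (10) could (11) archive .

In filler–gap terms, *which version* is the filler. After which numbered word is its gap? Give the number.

11

Before movement: The reporter could archive which version.
The filler 'which version' is interpreted as the direct object of 'archive'. Wh-movement fronts it, leaving a gap right after 'archive':
Rahul tried to find out which version the reporter could archive ___.
'archive' is word 11.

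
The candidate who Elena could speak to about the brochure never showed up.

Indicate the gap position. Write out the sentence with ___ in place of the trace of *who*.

The filler 'who' is interpreted as the object of the preposition 'to'. The gap is right after 'to'.

The candidate who Elena could speak to ___ about the brochure never showed up.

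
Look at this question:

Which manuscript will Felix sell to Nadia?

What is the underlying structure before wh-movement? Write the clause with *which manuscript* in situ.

'which manuscript' functions as the direct object of 'sell'. Fronting leaves a gap immediately after 'sell':
Which manuscript will Felix sell ___ to Nadia?

Felix will sell which manuscript to Nadia.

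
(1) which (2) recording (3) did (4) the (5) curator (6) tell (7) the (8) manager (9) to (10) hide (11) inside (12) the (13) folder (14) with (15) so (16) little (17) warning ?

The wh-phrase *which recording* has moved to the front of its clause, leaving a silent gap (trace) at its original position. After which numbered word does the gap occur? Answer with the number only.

10

Pre-movement form: The curator did tell the manager to hide which recording inside the folder with so little warning.
The filler 'which recording' is interpreted as the direct object of 'hide'. Fronting leaves a gap immediately after 'hide':
Which recording did the curator tell the manager to hide ___ inside the folder with so little warning?
'hide' is word 10.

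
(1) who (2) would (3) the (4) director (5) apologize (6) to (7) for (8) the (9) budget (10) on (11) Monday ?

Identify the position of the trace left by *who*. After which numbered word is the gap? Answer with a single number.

6

In situ: The director would apologize to who for the budget on Monday.
'who' is the object of the preposition 'to'. It moves to the left edge, and the trace sits right after 'to':
Who would the director apologize to ___ for the budget on Monday?
'to' is word 6.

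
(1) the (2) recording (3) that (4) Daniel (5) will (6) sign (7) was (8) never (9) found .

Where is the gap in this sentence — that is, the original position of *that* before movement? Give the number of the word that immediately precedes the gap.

'that' functions as the direct object of 'sign'. Fronting leaves a gap immediately after 'sign':
The recording that Daniel will sign ___ was never found.
'sign' is word 6.

6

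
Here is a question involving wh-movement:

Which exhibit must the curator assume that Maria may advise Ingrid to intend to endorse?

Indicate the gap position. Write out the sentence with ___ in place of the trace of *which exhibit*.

Which exhibit must the curator assume that Maria may advise Ingrid to intend to endorse ___?

Underlying clause: The curator must assume that Maria may advise Ingrid to intend to endorse which exhibit.
'which exhibit' is the direct object of 'endorse'. The gap is right after 'endorse'.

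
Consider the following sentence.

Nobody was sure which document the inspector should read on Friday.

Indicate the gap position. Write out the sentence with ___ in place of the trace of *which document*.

Underlying clause: The inspector should read which document on Friday.
'which document' functions as the direct object of 'read'. The gap is right after 'read'.

Nobody was sure which document the inspector should read ___ on Friday.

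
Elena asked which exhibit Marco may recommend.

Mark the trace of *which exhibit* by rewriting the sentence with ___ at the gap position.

Elena asked which exhibit Marco may recommend ___.

In situ: Marco may recommend which exhibit.
'which exhibit' functions as the direct object of 'recommend'. The gap is right after 'recommend'.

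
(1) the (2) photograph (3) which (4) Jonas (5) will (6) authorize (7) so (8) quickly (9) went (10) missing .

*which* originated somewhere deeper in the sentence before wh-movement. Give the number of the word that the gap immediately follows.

The filler 'which' is interpreted as the direct object of 'authorize'. Fronting leaves a gap immediately after 'authorize':
The photograph which Jonas will authorize ___ so quickly went missing.
'authorize' is word 6.

6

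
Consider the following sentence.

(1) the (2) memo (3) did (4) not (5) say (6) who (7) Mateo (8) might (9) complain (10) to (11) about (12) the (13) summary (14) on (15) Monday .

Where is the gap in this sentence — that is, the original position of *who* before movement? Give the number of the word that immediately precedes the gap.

10

Pre-movement form: Mateo might complain to who about the summary on Monday.
'who' functions as the object of the preposition 'to'. Wh-movement fronts it, leaving a gap right after 'to':
The memo did not say who Mateo might complain to ___ about the summary on Monday.
'to' is word 10.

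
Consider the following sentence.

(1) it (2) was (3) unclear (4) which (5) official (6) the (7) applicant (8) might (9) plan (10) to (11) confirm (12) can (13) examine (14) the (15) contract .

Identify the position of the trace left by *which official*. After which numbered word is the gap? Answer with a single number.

11

Pre-movement form: The applicant might plan to confirm which official can examine the contract.
'which official' functions as the subject of the clause embedded under 'confirm'. It moves to the left edge, and the trace sits right after 'confirm':
It was unclear which official the applicant might plan to confirm ___ can examine the contract.
'confirm' is word 11.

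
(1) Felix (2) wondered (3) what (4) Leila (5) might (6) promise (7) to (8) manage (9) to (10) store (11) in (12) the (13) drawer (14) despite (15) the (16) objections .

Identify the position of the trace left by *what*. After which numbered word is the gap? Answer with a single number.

Pre-movement form: Leila might promise to manage to store what in the drawer despite the objections.
'what' functions as the direct object of 'store'. Fronting leaves a gap immediately after 'store':
Felix wondered what Leila might promise to manage to store ___ in the drawer despite the objections.
'store' is word 10.

10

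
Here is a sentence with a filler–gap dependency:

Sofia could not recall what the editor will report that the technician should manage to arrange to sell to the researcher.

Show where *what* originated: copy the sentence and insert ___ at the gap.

Pre-movement form: The editor will report that the technician should manage to arrange to sell what to the researcher.
'what' is the direct object of 'sell'. The gap is right after 'sell'.

Sofia could not recall what the editor will report that the technician should manage to arrange to sell ___ to the researcher.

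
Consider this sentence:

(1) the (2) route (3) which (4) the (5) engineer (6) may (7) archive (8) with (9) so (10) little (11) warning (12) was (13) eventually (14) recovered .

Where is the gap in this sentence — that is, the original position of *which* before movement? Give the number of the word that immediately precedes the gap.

'which' is the direct object of 'archive'. Wh-movement fronts it, leaving a gap right after 'archive':
The route which the engineer may archive ___ with so little warning was eventually recovered.
'archive' is word 7.

7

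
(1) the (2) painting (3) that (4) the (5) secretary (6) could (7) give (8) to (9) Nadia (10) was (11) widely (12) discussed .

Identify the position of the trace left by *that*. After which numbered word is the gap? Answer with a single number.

7

The filler 'that' is interpreted as the direct object of 'give'. It moves to the left edge, and the trace sits right after 'give':
The painting that the secretary could give ___ to Nadia was widely discussed.
'give' is word 7.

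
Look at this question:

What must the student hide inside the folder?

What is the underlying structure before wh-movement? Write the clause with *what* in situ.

'what' functions as the direct object of 'hide'. Fronting leaves a gap immediately after 'hide':
What must the student hide ___ inside the folder?

The student must hide what inside the folder.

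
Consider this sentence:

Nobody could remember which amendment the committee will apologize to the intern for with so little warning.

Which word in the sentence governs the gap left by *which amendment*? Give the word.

Before movement: The committee will apologize to the intern for which amendment with so little warning.
'which amendment' functions as the object of the preposition 'for'. Wh-movement fronts it, leaving a gap right after 'for':
Nobody could remember which amendment the committee will apologize to the intern for ___ with so little warning.

for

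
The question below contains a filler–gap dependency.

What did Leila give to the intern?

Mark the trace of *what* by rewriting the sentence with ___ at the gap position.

In situ: Leila did give what to the intern.
'what' functions as the direct object of 'give'. The gap is right after 'give'.

What did Leila give ___ to the intern?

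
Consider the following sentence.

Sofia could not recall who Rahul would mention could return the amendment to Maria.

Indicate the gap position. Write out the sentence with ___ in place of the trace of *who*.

Before movement: Rahul would mention who could return the amendment to Maria.
The filler 'who' is interpreted as the subject of the clause embedded under 'mention'. The gap is right after 'mention'.

Sofia could not recall who Rahul would mention ___ could return the amendment to Maria.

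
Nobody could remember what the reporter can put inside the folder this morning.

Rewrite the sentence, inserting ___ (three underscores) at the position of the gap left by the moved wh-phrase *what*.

Nobody could remember what the reporter can put ___ inside the folder this morning.

Pre-movement form: The reporter can put what inside the folder this morning.
'what' functions as the direct object of 'put'. The gap is right after 'put'.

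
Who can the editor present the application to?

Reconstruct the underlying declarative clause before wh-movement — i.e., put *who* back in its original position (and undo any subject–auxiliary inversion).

The filler 'who' is interpreted as the object of the preposition 'to' (recipient of 'present'). Fronting leaves a gap immediately after 'to':
Who can the editor present the application to ___?

The editor can present the application to who.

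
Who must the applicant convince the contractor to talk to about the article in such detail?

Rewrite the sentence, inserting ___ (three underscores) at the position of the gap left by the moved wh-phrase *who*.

Who must the applicant convince the contractor to talk to ___ about the article in such detail?

Pre-movement form: The applicant must convince the contractor to talk to who about the article in such detail.
The filler 'who' is interpreted as the object of the preposition 'to'. The gap is right after 'to'.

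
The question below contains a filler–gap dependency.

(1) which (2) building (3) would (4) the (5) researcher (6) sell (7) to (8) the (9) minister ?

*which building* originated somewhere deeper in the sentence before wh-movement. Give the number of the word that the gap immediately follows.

6

Before movement: The researcher would sell which building to the minister.
'which building' functions as the direct object of 'sell'. It moves to the left edge, and the trace sits right after 'sell':
Which building would the researcher sell ___ to the minister?
'sell' is word 6.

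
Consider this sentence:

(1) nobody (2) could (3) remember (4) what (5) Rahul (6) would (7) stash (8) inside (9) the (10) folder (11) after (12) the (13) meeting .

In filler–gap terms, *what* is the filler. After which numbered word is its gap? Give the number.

Before movement: Rahul would stash what inside the folder after the meeting.
The filler 'what' is interpreted as the direct object of 'stash'. Fronting leaves a gap immediately after 'stash':
Nobody could remember what Rahul would stash ___ inside the folder after the meeting.
'stash' is word 7.

7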